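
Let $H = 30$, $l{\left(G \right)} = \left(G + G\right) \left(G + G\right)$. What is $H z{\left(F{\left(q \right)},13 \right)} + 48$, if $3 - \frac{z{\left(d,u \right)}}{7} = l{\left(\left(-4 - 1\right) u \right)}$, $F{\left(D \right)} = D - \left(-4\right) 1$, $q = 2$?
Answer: $-3548322$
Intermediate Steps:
$F{\left(D \right)} = 4 + D$ ($F{\left(D \right)} = D - -4 = D + 4 = 4 + D$)
$l{\left(G \right)} = 4 G^{2}$ ($l{\left(G \right)} = 2 G 2 G = 4 G^{2}$)
$z{\left(d,u \right)} = 21 - 700 u^{2}$ ($z{\left(d,u \right)} = 21 - 7 \cdot 4 \left(\left(-4 - 1\right) u\right)^{2} = 21 - 7 \cdot 4 \left(- 5 u\right)^{2} = 21 - 7 \cdot 4 \cdot 25 u^{2} = 21 - 7 \cdot 100 u^{2} = 21 - 700 u^{2}$)
$H z{\left(F{\left(q \right)},13 \right)} + 48 = 30 \left(21 - 700 \cdot 13^{2}\right) + 48 = 30 \left(21 - 118300\right) + 48 = 30 \left(-118279\right) + 48 = -3548370 + 48 = -3548322$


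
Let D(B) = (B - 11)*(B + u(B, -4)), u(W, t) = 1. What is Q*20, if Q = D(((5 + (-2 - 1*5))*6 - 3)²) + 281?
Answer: 972900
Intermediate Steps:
D(B) = (1 + B)*(-11 + B) (D(B) = (B - 11)*(B + 1) = (-11 + B)*(1 + B) = (1 + B)*(-11 + B))
Q = 48645 (Q = (-11 + (((5 + (-2 - 1*5))*6 - 3)²)² - 10*((5 + (-2 - 1*5))*6 - 3)²) + 281 = (-11 + (((5 + (-2 - 5))*6 - 3)²)² - 10*((5 + (-2 - 5))*6 - 3)²) + 281 = (-11 + (((5 - 7)*6 - 3)²)² - 10*((5 - 7)*6 - 3)²) + 281 = (-11 + ((-2*6 - 3)²)² - 10*(-2*6 - 3)²) + 281 = (-11 + ((-12 - 3)²)² - 10*(-12 - 3)²) + 281 = (-11 + ((-15)²)² - 10*(-15)²) + 281 = (-11 + 225² - 10*225) + 281 = (-11 + 50625 - 2250) + 281 = 48364 + 281 = 48645)
Q*20 = 48645*20 = 972900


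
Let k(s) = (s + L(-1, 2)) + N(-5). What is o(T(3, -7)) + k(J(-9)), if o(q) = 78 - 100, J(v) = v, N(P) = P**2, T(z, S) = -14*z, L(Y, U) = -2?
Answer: -8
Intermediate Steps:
k(s) = 23 + s (k(s) = (s - 2) + (-5)**2 = (-2 + s) + 25 = 23 + s)
o(q) = -22
o(T(3, -7)) + k(J(-9)) = -22 + (23 - 9) = -22 + 14 = -8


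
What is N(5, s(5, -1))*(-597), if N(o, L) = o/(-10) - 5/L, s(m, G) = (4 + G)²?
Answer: 3781/6 ≈ 630.17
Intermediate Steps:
N(o, L) = -5/L - o/10 (N(o, L) = o*(-⅒) - 5/L = -o/10 - 5/L = -5/L - o/10)
N(5, s(5, -1))*(-597) = (-5/(4 - 1)² - ⅒*5)*(-597) = (-5/(3²) - ½)*(-597) = (-5/9 - ½)*(-597) = -19/18*(-597) = 3781/6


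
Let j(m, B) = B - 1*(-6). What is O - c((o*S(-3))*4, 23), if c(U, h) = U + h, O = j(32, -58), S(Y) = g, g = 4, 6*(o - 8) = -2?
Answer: -593/3 ≈ -197.67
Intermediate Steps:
o = 23/3 (o = 8 + (⅙)*(-2) = 8 - ⅓ = 23/3 ≈ 7.6667)
j(m, B) = 6 + B (j(m, B) = B + 6 = 6 + B)
S(Y) = 4
O = -52 (O = 6 - 58 = -52)
O - c((o*S(-3))*4, 23) = -52 - (((23/3)*4)*4 + 23) = -52 - ((92/3)*4 + 23) = -52 - (368/3 + 23) = -52 - 1*437/3 = -52 - 437/3 = -593/3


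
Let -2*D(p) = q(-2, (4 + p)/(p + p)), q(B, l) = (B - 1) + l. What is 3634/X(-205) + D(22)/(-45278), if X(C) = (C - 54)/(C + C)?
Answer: 2968306132353/515988088 ≈ 5752.7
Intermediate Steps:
X(C) = (-54 + C)/(2*C) (X(C) = (-54 + C)/((2*C)) = (-54 + C)*(1/(2*C)) = (-54 + C)/(2*C))
q(B, l) = -1 + B + l (q(B, l) = (-1 + B) + l = -1 + B + l)
D(p) = 3/2 - (4 + p)/(4*p) (D(p) = -(-1 - 2 + (4 + p)/(p + p))/2 = -(-1 - 2 + (4 + p)/((2*p)))/2 = -(-1 - 2 + (4 + p)*(1/(2*p)))/2 = -(-1 - 2 + (4 + p)/(2*p))/2 = -(-3 + (4 + p)/(2*p))/2 = 3/2 - (4 + p)/(4*p))
3634/X(-205) + D(22)/(-45278) = 3634/(((1/2)*(-54 - 205)/(-205))) + (5/4 - 1/22)/(-45278) = 3634/(((1/2)*(-1/205)*(-259))) + (5/4 - 1*1/22)*(-1/45278) = 3634/(259/410) + (5/4 - 1/22)*(-1/45278) = 3634*(410/259) + (53/44)*(-1/45278) = 1489940/259 - 53/1992232 = 2968306132353/515988088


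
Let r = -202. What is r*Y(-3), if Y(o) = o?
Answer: 606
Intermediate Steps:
r*Y(-3) = -202*(-3) = 606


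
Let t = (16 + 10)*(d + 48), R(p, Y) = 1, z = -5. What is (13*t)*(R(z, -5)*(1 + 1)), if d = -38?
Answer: 6760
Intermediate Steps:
t = 260 (t = (16 + 10)*(-38 + 48) = 26*10 = 260)
(13*t)*(R(z, -5)*(1 + 1)) = (13*260)*(1*(1 + 1)) = 3380*(1*2) = 3380*2 = 6760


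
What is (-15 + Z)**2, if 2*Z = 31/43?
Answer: 1585081/7396 ≈ 214.32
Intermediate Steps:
Z = 31/86 (Z = (31/43)/2 = (31*(1/43))/2 = (1/2)*(31/43) = 31/86 ≈ 0.36047)
(-15 + Z)**2 = (-15 + 31/86)**2 = (-1259/86)**2 = 1585081/7396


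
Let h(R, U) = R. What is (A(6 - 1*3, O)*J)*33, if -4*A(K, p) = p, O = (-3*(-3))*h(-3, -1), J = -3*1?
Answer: -2673/4 ≈ -668.25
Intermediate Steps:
J = -3
O = -27 (O = -3*(-3)*(-3) = 9*(-3) = -27)
A(K, p) = -p/4
(A(6 - 1*3, O)*J)*33 = (-1/4*(-27)*(-3))*33 = ((27/4)*(-3))*33 = -81/4*33 = -2673/4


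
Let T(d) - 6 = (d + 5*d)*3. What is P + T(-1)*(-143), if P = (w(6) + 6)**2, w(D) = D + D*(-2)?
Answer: 1716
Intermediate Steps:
w(D) = -D (w(D) = D - 2*D = -D)
T(d) = 6 + 18*d (T(d) = 6 + (d + 5*d)*3 = 6 + (6*d)*3 = 6 + 18*d)
P = 0 (P = (-1*6 + 6)**2 = (-6 + 6)**2 = 0**2 = 0)
P + T(-1)*(-143) = 0 + (6 + 18*(-1))*(-143) = 0 + (6 - 18)*(-143) = 0 - 12*(-143) = 0 + 1716 = 1716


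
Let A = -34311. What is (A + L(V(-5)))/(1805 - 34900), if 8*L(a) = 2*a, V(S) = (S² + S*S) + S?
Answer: 137199/132380 ≈ 1.0364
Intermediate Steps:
V(S) = S + 2*S² (V(S) = (S² + S²) + S = 2*S² + S = S + 2*S²)
L(a) = a/4 (L(a) = (2*a)/8 = a/4)
(A + L(V(-5)))/(1805 - 34900) = (-34311 + (-5*(1 + 2*(-5)))/4)/(1805 - 34900) = (-34311 + (-5*(1 - 10))/4)/(-33095) = (-34311 + (-5*(-9))/4)*(-1/33095) = (-34311 + (¼)*45)*(-1/33095) = (-34311 + 45/4)*(-1/33095) = -137199/4*(-1/33095) = 137199/132380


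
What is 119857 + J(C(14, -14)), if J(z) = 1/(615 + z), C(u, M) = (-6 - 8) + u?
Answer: 73712056/615 ≈ 1.1986e+5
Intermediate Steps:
C(u, M) = -14 + u
119857 + J(C(14, -14)) = 119857 + 1/(615 + (-14 + 14)) = 119857 + 1/(615 + 0) = 119857 + 1/615 = 73712056/615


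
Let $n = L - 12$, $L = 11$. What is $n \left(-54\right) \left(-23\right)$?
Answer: $-1242$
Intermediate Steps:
$n = -1$ ($n = 11 - 12 = -1$)
$n \left(-54\right) \left(-23\right) = \left(-1\right) \left(-54\right) \left(-23\right) = 54 \left(-23\right) = -1242$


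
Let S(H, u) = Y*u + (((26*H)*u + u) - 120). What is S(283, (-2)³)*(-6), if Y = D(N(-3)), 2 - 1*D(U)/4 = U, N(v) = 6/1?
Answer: 353184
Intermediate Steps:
N(v) = 6 (N(v) = 6*1 = 6)
D(U) = 8 - 4*U
Y = -16 (Y = 8 - 4*6 = 8 - 24 = -16)
S(H, u) = -120 - 15*u + 26*H*u (S(H, u) = -16*u + (((26*H)*u + u) - 120) = -16*u + ((26*H*u + u) - 120) = -16*u + ((u + 26*H*u) - 120) = -16*u + (-120 + u + 26*H*u) = -120 - 15*u + 26*H*u)
S(283, (-2)³)*(-6) = (-120 - 15*(-2)³ + 26*283*(-2)³)*(-6) = (-120 - 15*(-8) + 26*283*(-8))*(-6) = (-120 + 120 - 58864)*(-6) = -58864*(-6) = 353184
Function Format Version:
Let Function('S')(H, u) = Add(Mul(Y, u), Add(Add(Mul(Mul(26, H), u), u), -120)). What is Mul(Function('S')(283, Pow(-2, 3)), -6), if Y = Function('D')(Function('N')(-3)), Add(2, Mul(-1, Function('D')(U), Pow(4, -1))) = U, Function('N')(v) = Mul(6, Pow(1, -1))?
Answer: 353184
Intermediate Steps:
Function('N')(v) = 6 (Function('N')(v) = Mul(6, 1) = 6)
Function('D')(U) = Add(8, Mul(-4, U))
Y = -16 (Y = Add(8, Mul(-4, 6)) = Add(8, -24) = -16)
Function('S')(H, u) = Add(-120, Mul(-15, u), Mul(26, H, u)) (Function('S')(H, u) = Add(Mul(-16, u), Add(Add(Mul(Mul(26, H), u), u), -120)) = Add(Mul(-16, u), Add(Add(Mul(26, H, u), u), -120)) = Add(Mul(-16, u), Add(Add(u, Mul(26, H, u)), -120)) = Add(Mul(-16, u), Add(-120, u, Mul(26, H, u))) = Add(-120, Mul(-15, u), Mul(26, H, u)))
Mul(Function('S')(283, Pow(-2, 3)), -6) = Mul(Add(-120, Mul(-15, Pow(-2, 3)), Mul(26, 283, Pow(-2, 3))), -6) = Mul(Add(-120, Mul(-15, -8), Mul(26, 283, -8)), -6) = Mul(Add(-120, 120, -58864), -6) = Mul(-58864, -6) = 353184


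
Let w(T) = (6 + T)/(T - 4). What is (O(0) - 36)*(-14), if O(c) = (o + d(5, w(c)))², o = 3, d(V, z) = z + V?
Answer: -175/2 ≈ -87.500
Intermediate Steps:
w(T) = (6 + T)/(-4 + T)
d(V, z) = V + z
O(c) = (8 + (6 + c)/(-4 + c))² (O(c) = (3 + (5 + (6 + c)/(-4 + c)))² = (8 + (6 + c)/(-4 + c))²)
(O(0) - 36)*(-14) = ((-26 + 9*0)²/(-4 + 0)² - 36)*(-14) = ((-26 + 0)²/(-4)² - 36)*(-14) = ((-26)²*(1/16) - 36)*(-14) = (676*(1/16) - 36)*(-14) = (169/4 - 36)*(-14) = (25/4)*(-14) = -175/2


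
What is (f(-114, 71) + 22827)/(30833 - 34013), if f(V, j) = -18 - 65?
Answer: -5686/795 ≈ -7.1522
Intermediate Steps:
f(V, j) = -83
(f(-114, 71) + 22827)/(30833 - 34013) = (-83 + 22827)/(30833 - 34013) = 22744/(-3180) = 22744*(-1/3180) = -5686/795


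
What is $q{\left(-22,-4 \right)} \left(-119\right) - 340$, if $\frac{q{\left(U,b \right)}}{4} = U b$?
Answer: $-42228$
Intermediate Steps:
$q{\left(U,b \right)} = 4 U b$
$q{\left(-22,-4 \right)} \left(-119\right) - 340 = 4 \left(-22\right) \left(-4\right) \left(-119\right) - 340 = 352 \left(-119\right) - 340 = -41888 - 340 = -42228$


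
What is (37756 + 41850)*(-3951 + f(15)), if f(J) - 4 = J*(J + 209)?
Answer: -46728722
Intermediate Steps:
f(J) = 4 + J*(209 + J) (f(J) = 4 + J*(J + 209) = 4 + J*(209 + J))
(37756 + 41850)*(-3951 + f(15)) = (37756 + 41850)*(-3951 + (4 + 15**2 + 209*15)) = 79606*(-3951 + (4 + 225 + 3135)) = 79606*(-3951 + 3364) = 79606*(-587) = -46728722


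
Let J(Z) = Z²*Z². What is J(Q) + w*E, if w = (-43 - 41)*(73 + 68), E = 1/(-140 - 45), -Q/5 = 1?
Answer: 127469/185 ≈ 689.02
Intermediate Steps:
Q = -5 (Q = -5*1 = -5)
J(Z) = Z⁴
E = -1/185 (E = 1/(-185) = -1/185 ≈ -0.0054054)
w = -11844 (w = -84*141 = -11844)
J(Q) + w*E = (-5)⁴ - 11844*(-1/185) = 625 + 11844/185 = 127469/185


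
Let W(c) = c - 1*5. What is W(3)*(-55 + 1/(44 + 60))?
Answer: 5719/52 ≈ 109.98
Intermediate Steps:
W(c) = -5 + c (W(c) = c - 5 = -5 + c)
W(3)*(-55 + 1/(44 + 60)) = (-5 + 3)*(-55 + 1/(44 + 60)) = -2*(-55 + 1/104) = -2*(-5719/104) = 5719/52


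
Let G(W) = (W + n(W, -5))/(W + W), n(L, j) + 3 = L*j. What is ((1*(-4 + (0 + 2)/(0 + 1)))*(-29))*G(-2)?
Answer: -145/2 ≈ -72.500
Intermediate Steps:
n(L, j) = -3 + L*j
G(W) = (-3 - 4*W)/(2*W) (G(W) = (W + (-3 + W*(-5)))/(W + W) = (W + (-3 - 5*W))/((2*W)) = (-3 - 4*W)*(1/(2*W)) = (-3 - 4*W)/(2*W))
((1*(-4 + (0 + 2)/(0 + 1)))*(-29))*G(-2) = ((1*(-4 + (0 + 2)/(0 + 1)))*(-29))*(-2 - 3/2/(-2)) = ((1*(-4 + 2/1))*(-29))*(-2 - 3/2*(-½)) = ((1*(-4 + 2*1))*(-29))*(-2 + ¾) = ((1*(-4 + 2))*(-29))*(-5/4) = ((1*(-2))*(-29))*(-5/4) = -2*(-29)*(-5/4) = 58*(-5/4) = -145/2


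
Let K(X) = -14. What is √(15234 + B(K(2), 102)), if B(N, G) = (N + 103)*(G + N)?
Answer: √23066 ≈ 151.88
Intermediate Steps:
B(N, G) = (103 + N)*(G + N)
√(15234 + B(K(2), 102)) = √(15234 + ((-14)² + 103*102 + 103*(-14) + 102*(-14))) = √(15234 + (196 + 10506 - 1442 - 1428)) = √(15234 + 7832) = √23066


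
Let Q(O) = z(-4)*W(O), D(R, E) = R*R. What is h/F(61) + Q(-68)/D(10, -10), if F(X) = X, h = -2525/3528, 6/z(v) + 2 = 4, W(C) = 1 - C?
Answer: 11073889/5380200 ≈ 2.0583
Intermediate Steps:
D(R, E) = R**2
z(v) = 3 (z(v) = 6/(-2 + 4) = 6/2 = 6*(1/2) = 3)
h = -2525/3528 (h = -2525*1/3528 = -2525/3528 ≈ -0.71570)
Q(O) = 3 - 3*O (Q(O) = 3*(1 - O) = 3 - 3*O)
h/F(61) + Q(-68)/D(10, -10) = -2525/3528/61 + (3 - 3*(-68))/(10**2) = -2525/3528*1/61 + (3 + 204)/100 = -2525/215208 + 207*(1/100) = -2525/215208 + 207/100 = 11073889/5380200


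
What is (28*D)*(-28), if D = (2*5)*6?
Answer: -47040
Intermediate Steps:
D = 60 (D = 10*6 = 60)
(28*D)*(-28) = (28*60)*(-28) = 1680*(-28) = -47040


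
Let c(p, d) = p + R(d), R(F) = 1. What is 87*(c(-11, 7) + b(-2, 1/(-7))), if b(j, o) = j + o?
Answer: -7395/7 ≈ -1056.4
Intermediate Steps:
c(p, d) = 1 + p (c(p, d) = p + 1 = 1 + p)
87*(c(-11, 7) + b(-2, 1/(-7))) = 87*((1 - 11) + (-2 + 1/(-7))) = 87*(-10 + (-2 - 1/7)) = 87*(-10 - 15/7) = 87*(-85/7) = -7395/7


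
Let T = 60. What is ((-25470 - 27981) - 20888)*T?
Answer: -4460340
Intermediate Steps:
((-25470 - 27981) - 20888)*T = ((-25470 - 27981) - 20888)*60 = (-53451 - 20888)*60 = -74339*60 = -4460340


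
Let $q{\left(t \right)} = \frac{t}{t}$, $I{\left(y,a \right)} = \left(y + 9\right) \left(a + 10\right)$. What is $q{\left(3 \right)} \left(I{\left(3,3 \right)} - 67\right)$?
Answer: $89$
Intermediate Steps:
$I{\left(y,a \right)} = \left(9 + y\right) \left(10 + a\right)$
$q{\left(t \right)} = 1$
$q{\left(3 \right)} \left(I{\left(3,3 \right)} - 67\right) = 1 \left(\left(90 + 9 \cdot 3 + 10 \cdot 3 + 3 \cdot 3\right) - 67\right) = 1 \left(\left(90 + 27 + 30 + 9\right) - 67\right) = 1 \left(156 - 67\right) = 1 \cdot 89 = 89$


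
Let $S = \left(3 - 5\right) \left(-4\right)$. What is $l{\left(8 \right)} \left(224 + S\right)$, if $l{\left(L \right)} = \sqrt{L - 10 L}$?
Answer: $1392 i \sqrt{2} \approx 1968.6 i$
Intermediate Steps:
$l{\left(L \right)} = 3 \sqrt{- L}$ ($l{\left(L \right)} = \sqrt{- 9 L} = 3 \sqrt{- L}$)
$S = 8$ ($S = \left(-2\right) \left(-4\right) = 8$)
$l{\left(8 \right)} \left(224 + S\right) = 3 \sqrt{\left(-1\right) 8} \left(224 + 8\right) = 3 \sqrt{-8} \cdot 232 = 3 \cdot 2 i \sqrt{2} \cdot 232 = 6 i \sqrt{2} \cdot 232 = 1392 i \sqrt{2}$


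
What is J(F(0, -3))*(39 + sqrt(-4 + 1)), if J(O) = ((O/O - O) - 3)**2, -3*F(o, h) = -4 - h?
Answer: 637/3 + 49*I*sqrt(3)/9 ≈ 212.33 + 9.4301*I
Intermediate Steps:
F(o, h) = 4/3 + h/3 (F(o, h) = -(-4 - h)/3 = 4/3 + h/3)
J(O) = (-2 - O)**2 (J(O) = ((1 - O) - 3)**2 = (-2 - O)**2)
J(F(0, -3))*(39 + sqrt(-4 + 1)) = (2 + (4/3 + (1/3)*(-3)))**2*(39 + sqrt(-4 + 1)) = (2 + (4/3 - 1))**2*(39 + sqrt(-3)) = (2 + 1/3)**2*(39 + I*sqrt(3)) = (7/3)**2*(39 + I*sqrt(3)) = 49*(39 + I*sqrt(3))/9 = 637/3 + 49*I*sqrt(3)/9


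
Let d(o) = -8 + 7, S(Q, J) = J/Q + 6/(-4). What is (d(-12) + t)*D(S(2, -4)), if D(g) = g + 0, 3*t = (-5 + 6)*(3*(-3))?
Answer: 14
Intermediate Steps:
S(Q, J) = -3/2 + J/Q (S(Q, J) = J/Q + 6*(-1/4) = J/Q - 3/2 = -3/2 + J/Q)
t = -3 (t = ((-5 + 6)*(3*(-3)))/3 = (1*(-9))/3 = (1/3)*(-9) = -3)
d(o) = -1
D(g) = g
(d(-12) + t)*D(S(2, -4)) = (-1 - 3)*(-3/2 - 4/2) = -4*(-3/2 - 4*1/2) = -4*(-3/2 - 2) = -4*(-7/2) = 14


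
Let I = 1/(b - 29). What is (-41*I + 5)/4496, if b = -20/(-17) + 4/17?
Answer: 1521/1054312 ≈ 0.0014426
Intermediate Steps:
b = 24/17 (b = -20*(-1/17) + 4*(1/17) = 20/17 + 4/17 = 24/17 ≈ 1.4118)
I = -17/469 (I = 1/(24/17 - 29) = 1/(-469/17) = -17/469 ≈ -0.036247)
(-41*I + 5)/4496 = (-41*(-17/469) + 5)/4496 = (697/469 + 5)*(1/4496) = (3042/469)*(1/4496) = 1521/1054312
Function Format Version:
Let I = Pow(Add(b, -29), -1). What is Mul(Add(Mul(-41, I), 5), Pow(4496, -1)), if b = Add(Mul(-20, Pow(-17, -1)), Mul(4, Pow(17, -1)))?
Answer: Rational(1521, 1054312) ≈ 0.0014426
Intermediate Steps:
b = Rational(24, 17) (b = Add(Mul(-20, Rational(-1, 17)), Mul(4, Rational(1, 17))) = Add(Rational(20, 17), Rational(4, 17)) = Rational(24, 17) ≈ 1.4118)
I = Rational(-17, 469) (I = Pow(Add(Rational(24, 17), -29), -1) = Pow(Rational(-469, 17), -1) = Rational(-17, 469) ≈ -0.036247)
Mul(Add(Mul(-41, I), 5), Pow(4496, -1)) = Mul(Add(Mul(-41, Rational(-17, 469)), 5), Pow(4496, -1)) = Mul(Add(Rational(697, 469), 5), Rational(1, 4496)) = Mul(Rational(3042, 469), Rational(1, 4496)) = Rational(1521, 1054312)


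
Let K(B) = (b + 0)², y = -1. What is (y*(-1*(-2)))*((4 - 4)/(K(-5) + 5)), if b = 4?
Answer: 0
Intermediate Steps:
K(B) = 16 (K(B) = (4 + 0)² = 4² = 16)
(y*(-1*(-2)))*((4 - 4)/(K(-5) + 5)) = (-(-1)*(-2))*((4 - 4)/(16 + 5)) = (-1*2)*(0/21) = -0/21 = -2*0 = 0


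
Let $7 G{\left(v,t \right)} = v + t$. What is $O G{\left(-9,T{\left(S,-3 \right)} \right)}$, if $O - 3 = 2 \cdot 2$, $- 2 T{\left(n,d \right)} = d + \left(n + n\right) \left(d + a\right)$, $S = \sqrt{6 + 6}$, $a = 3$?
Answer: $- \frac{15}{2} \approx -7.5$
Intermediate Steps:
$S = 2 \sqrt{3}$ ($S = \sqrt{12} = 2 \sqrt{3} \approx 3.4641$)
$T{\left(n,d \right)} = - \frac{d}{2} - n \left(3 + d\right)$ ($T{\left(n,d \right)} = - \frac{d + \left(n + n\right) \left(d + 3\right)}{2} = - \frac{d + 2 n \left(3 + d\right)}{2} = - \frac{d}{2} - n \left(3 + d\right)$)
$G{\left(v,t \right)} = \frac{t}{7} + \frac{v}{7}$ ($G{\left(v,t \right)} = \frac{v + t}{7} = \frac{t + v}{7} = \frac{t}{7} + \frac{v}{7}$)
$O = 7$ ($O = 3 + 2 \cdot 2 = 3 + 4 = 7$)
$O G{\left(-9,T{\left(S,-3 \right)} \right)} = 7 \left(\frac{- 3 \cdot 2 \sqrt{3} - - \frac{3}{2} - - 3 \cdot 2 \sqrt{3}}{7} + \frac{1}{7} \left(-9\right)\right) = 7 \left(\frac{- 6 \sqrt{3} + \frac{3}{2} + 6 \sqrt{3}}{7} - \frac{9}{7}\right) = 7 \left(\frac{1}{7} \cdot \frac{3}{2} - \frac{9}{7}\right) = 7 \left(\frac{3}{14} - \frac{9}{7}\right) = 7 \left(- \frac{15}{14}\right) = - \frac{15}{2}$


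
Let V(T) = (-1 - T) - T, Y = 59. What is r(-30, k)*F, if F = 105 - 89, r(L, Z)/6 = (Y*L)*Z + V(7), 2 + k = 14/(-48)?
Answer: 387960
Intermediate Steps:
k = -55/24 (k = -2 + 14/(-48) = -2 + 14*(-1/48) = -2 - 7/24 = -55/24 ≈ -2.2917)
V(T) = -1 - 2*T
r(L, Z) = -90 + 354*L*Z (r(L, Z) = 6*((59*L)*Z + (-1 - 2*7)) = 6*(59*L*Z + (-1 - 14)) = 6*(59*L*Z - 15) = 6*(-15 + 59*L*Z) = -90 + 354*L*Z)
F = 16
r(-30, k)*F = (-90 + 354*(-30)*(-55/24))*16 = (-90 + 48675/2)*16 = (48495/2)*16 = 387960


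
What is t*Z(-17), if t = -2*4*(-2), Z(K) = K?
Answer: -272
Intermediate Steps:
t = 16 (t = -8*(-2) = 16)
t*Z(-17) = 16*(-17) = -272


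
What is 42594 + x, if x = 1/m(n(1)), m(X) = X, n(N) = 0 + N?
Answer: 42595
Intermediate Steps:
n(N) = N
x = 1 (x = 1/1 = 1)
42594 + x = 42594 + 1 = 42595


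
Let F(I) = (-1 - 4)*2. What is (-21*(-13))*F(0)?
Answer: -2730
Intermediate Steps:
F(I) = -10 (F(I) = -5*2 = -10)
(-21*(-13))*F(0) = -21*(-13)*(-10) = 273*(-10) = -2730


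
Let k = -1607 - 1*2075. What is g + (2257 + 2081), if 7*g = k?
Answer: 3812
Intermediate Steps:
k = -3682 (k = -1607 - 2075 = -3682)
g = -526 (g = (⅐)*(-3682) = -526)
g + (2257 + 2081) = -526 + (2257 + 2081) = -526 + 4338 = 3812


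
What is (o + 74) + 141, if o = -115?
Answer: 100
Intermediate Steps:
(o + 74) + 141 = (-115 + 74) + 141 = -41 + 141 = 100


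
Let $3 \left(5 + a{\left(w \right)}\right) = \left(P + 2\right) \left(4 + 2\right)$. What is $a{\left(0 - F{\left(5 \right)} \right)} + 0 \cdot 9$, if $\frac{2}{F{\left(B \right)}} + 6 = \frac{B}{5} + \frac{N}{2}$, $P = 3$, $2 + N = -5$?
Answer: $5$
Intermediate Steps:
$N = -7$ ($N = -2 - 5 = -7$)
$F{\left(B \right)} = \frac{2}{- \frac{19}{2} + \frac{B}{5}}$ ($F{\left(B \right)} = \frac{2}{-6 + \left(\frac{B}{5} - \frac{7}{2}\right)} = \frac{2}{-6 + \left(- \frac{7}{2} + \frac{B}{5}\right)} = \frac{2}{- \frac{19}{2} + \frac{B}{5}}$)
$a{\left(w \right)} = 5$ ($a{\left(w \right)} = -5 + \frac{\left(3 + 2\right) \left(4 + 2\right)}{3} = -5 + \frac{5 \cdot 6}{3} = -5 + \frac{1}{3} \cdot 30 = -5 + 10 = 5$)
$a{\left(0 - F{\left(5 \right)} \right)} + 0 \cdot 9 = 5 + 0 \cdot 9 = 5 + 0 = 5$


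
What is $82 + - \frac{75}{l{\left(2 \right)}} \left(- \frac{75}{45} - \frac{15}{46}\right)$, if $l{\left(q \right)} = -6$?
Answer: $\frac{15757}{276} \approx 57.091$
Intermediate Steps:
$82 + - \frac{75}{l{\left(2 \right)}} \left(- \frac{75}{45} - \frac{15}{46}\right) = 82 + - \frac{75}{-6} \left(- \frac{75}{45} - \frac{15}{46}\right) = 82 + \left(-75\right) \left(- \frac{1}{6}\right) \left(\left(-75\right) \frac{1}{45} - \frac{15}{46}\right) = 82 + \frac{25 \left(- \frac{5}{3} - \frac{15}{46}\right)}{2} = 82 + \frac{25}{2} \left(- \frac{275}{138}\right) = 82 - \frac{6875}{276} = \frac{15757}{276}$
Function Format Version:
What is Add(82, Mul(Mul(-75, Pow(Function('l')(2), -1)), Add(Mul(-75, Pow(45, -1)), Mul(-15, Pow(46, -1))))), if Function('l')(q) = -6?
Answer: Rational(15757, 276) ≈ 57.091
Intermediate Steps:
Add(82, Mul(Mul(-75, Pow(Function('l')(2), -1)), Add(Mul(-75, Pow(45, -1)), Mul(-15, Pow(46, -1))))) = Add(82, Mul(Mul(-75, Pow(-6, -1)), Add(Mul(-75, Pow(45, -1)), Mul(-15, Pow(46, -1))))) = Add(82, Mul(Mul(-75, Rational(-1, 6)), Add(Mul(-75, Rational(1, 45)), Mul(-15, Rational(1, 46))))) = Add(82, Mul(Rational(25, 2), Add(Rational(-5, 3), Rational(-15, 46)))) = Add(82, Mul(Rational(25, 2), Rational(-275, 138))) = Add(82, Rational(-6875, 276)) = Rational(15757, 276)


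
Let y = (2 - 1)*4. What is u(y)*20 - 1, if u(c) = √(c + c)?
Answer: -1 + 40*√2 ≈ 55.569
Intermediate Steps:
y = 4 (y = 1*4 = 4)
u(c) = √2*√c (u(c) = √(2*c) = √2*√c)
u(y)*20 - 1 = (√2*√4)*20 - 1 = (√2*2)*20 - 1 = (2*√2)*20 - 1 = 40*√2 - 1 = -1 + 40*√2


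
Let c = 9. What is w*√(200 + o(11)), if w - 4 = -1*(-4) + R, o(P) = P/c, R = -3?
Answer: 5*√1811/3 ≈ 70.926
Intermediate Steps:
o(P) = P/9
w = 5 (w = 4 + (-1*(-4) - 3) = 4 + (4 - 3) = 4 + 1 = 5)
w*√(200 + o(11)) = 5*√(200 + (⅑)*11) = 5*√(200 + 11/9) = 5*√(1811/9) = 5*(√1811/3) = 5*√1811/3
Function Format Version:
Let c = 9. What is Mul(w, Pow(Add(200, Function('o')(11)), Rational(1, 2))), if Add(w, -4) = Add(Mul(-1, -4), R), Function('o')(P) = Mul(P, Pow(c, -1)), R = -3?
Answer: Mul(Rational(5, 3), Pow(1811, Rational(1, 2))) ≈ 70.926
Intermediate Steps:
Function('o')(P) = Mul(Rational(1, 9), P) (Function('o')(P) = Mul(P, Pow(9, -1)) = Mul(P, Rational(1, 9)) = Mul(Rational(1, 9), P))
w = 5 (w = Add(4, Add(Mul(-1, -4), -3)) = Add(4, Add(4, -3)) = Add(4, 1) = 5)
Mul(w, Pow(Add(200, Function('o')(11)), Rational(1, 2))) = Mul(5, Pow(Add(200, Mul(Rational(1, 9), 11)), Rational(1, 2))) = Mul(5, Pow(Add(200, Rational(11, 9)), Rational(1, 2))) = Mul(5, Pow(Rational(1811, 9), Rational(1, 2))) = Mul(5, Mul(Rational(1, 3), Pow(1811, Rational(1, 2)))) = Mul(Rational(5, 3), Pow(1811, Rational(1, 2)))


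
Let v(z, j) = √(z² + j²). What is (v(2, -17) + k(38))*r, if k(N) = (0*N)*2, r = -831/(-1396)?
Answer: 831*√293/1396 ≈ 10.189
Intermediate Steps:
r = 831/1396 (r = -831*(-1/1396) = 831/1396 ≈ 0.59527)
k(N) = 0 (k(N) = 0*2 = 0)
v(z, j) = √(j² + z²)
(v(2, -17) + k(38))*r = (√((-17)² + 2²) + 0)*(831/1396) = (√(289 + 4) + 0)*(831/1396) = (√293 + 0)*(831/1396) = √293*(831/1396) = 831*√293/1396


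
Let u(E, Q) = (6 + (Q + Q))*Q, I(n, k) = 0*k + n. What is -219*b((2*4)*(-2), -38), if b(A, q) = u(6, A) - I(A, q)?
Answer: -94608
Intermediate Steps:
I(n, k) = n (I(n, k) = 0 + n = n)
u(E, Q) = Q*(6 + 2*Q) (u(E, Q) = (6 + 2*Q)*Q = Q*(6 + 2*Q))
b(A, q) = -A + 2*A*(3 + A) (b(A, q) = 2*A*(3 + A) - A = -A + 2*A*(3 + A))
-219*b((2*4)*(-2), -38) = -219*(2*4)*(-2)*(5 + 2*((2*4)*(-2))) = -219*8*(-2)*(5 + 2*(8*(-2))) = -(-3504)*(5 + 2*(-16)) = -(-3504)*(5 - 32) = -(-3504)*(-27) = -219*432 = -94608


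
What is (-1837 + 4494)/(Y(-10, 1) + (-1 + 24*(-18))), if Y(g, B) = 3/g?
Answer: -26570/4333 ≈ -6.1320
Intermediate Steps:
(-1837 + 4494)/(Y(-10, 1) + (-1 + 24*(-18))) = (-1837 + 4494)/(3/(-10) + (-1 + 24*(-18))) = 2657/(3*(-1/10) + (-1 - 432)) = 2657/(-3/10 - 433) = 2657/(-4333/10) = 2657*(-10/4333) = -26570/4333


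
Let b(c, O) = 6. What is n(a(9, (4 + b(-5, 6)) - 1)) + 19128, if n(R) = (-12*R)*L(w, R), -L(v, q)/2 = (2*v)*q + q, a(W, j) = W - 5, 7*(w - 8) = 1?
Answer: 180360/7 ≈ 25766.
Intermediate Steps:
w = 57/7 (w = 8 + (1/7)*1 = 8 + 1/7 = 57/7 ≈ 8.1429)
a(W, j) = -5 + W
L(v, q) = -2*q - 4*q*v (L(v, q) = -2*((2*v)*q + q) = -2*(2*q*v + q) = -2*(q + 2*q*v) = -2*q - 4*q*v)
n(R) = 2904*R**2/7 (n(R) = (-12*R)*(-2*R*(1 + 2*(57/7))) = (-12*R)*(-2*R*(1 + 114/7)) = (-12*R)*(-2*R*121/7) = (-12*R)*(-242*R/7) = 2904*R**2/7)
n(a(9, (4 + b(-5, 6)) - 1)) + 19128 = 2904*(-5 + 9)**2/7 + 19128 = (2904/7)*4**2 + 19128 = (2904/7)*16 + 19128 = 46464/7 + 19128 = 180360/7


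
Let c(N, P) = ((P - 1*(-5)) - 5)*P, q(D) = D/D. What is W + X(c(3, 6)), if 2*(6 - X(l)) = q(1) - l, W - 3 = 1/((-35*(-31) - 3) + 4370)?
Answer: 144479/5452 ≈ 26.500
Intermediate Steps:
q(D) = 1
c(N, P) = P² (c(N, P) = ((P + 5) - 5)*P = ((5 + P) - 5)*P = P*P = P²)
W = 16357/5452 (W = 3 + 1/((-35*(-31) - 3) + 4370) = 3 + 1/((1085 - 3) + 4370) = 3 + 1/(1082 + 4370) = 3 + 1/5452 = 16357/5452 ≈ 3.0002)
X(l) = 11/2 + l/2 (X(l) = 6 - (1 - l)/2 = 6 + (-½ + l/2) = 11/2 + l/2)
W + X(c(3, 6)) = 16357/5452 + (11/2 + (½)*6²) = 16357/5452 + (11/2 + (½)*36) = 16357/5452 + (11/2 + 18) = 16357/5452 + 47/2 = 144479/5452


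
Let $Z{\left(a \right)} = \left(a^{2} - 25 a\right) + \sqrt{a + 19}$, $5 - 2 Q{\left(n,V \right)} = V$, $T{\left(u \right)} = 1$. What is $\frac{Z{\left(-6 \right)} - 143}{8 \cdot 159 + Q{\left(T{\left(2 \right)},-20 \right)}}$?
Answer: $\frac{86}{2569} + \frac{2 \sqrt{13}}{2569} \approx 0.036283$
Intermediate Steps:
$Q{\left(n,V \right)} = \frac{5}{2} - \frac{V}{2}$
$Z{\left(a \right)} = a^{2} + \sqrt{19 + a} - 25 a$ ($Z{\left(a \right)} = \left(a^{2} - 25 a\right) + \sqrt{19 + a} = a^{2} + \sqrt{19 + a} - 25 a$)
$\frac{Z{\left(-6 \right)} - 143}{8 \cdot 159 + Q{\left(T{\left(2 \right)},-20 \right)}} = \frac{\left(\left(-6\right)^{2} + \sqrt{19 - 6} - -150\right) - 143}{8 \cdot 159 + \left(\frac{5}{2} - -10\right)} = \frac{\left(36 + \sqrt{13} + 150\right) - 143}{1272 + \left(\frac{5}{2} + 10\right)} = \frac{\left(186 + \sqrt{13}\right) - 143}{1272 + \frac{25}{2}} = \frac{43 + \sqrt{13}}{\frac{2569}{2}} = \left(43 + \sqrt{13}\right) \frac{2}{2569} = \frac{86}{2569} + \frac{2 \sqrt{13}}{2569}$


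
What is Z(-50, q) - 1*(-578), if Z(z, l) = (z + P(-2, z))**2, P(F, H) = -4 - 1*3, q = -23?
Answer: 3827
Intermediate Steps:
P(F, H) = -7 (P(F, H) = -4 - 3 = -7)
Z(z, l) = (-7 + z)**2 (Z(z, l) = (z - 7)**2 = (-7 + z)**2)
Z(-50, q) - 1*(-578) = (-7 - 50)**2 - 1*(-578) = (-57)**2 + 578 = 3249 + 578 = 3827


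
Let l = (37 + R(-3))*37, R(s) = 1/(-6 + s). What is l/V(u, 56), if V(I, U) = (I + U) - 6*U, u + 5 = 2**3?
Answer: -12284/2493 ≈ -4.9274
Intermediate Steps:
u = 3 (u = -5 + 2**3 = -5 + 8 = 3)
l = 12284/9 (l = (37 + 1/(-6 - 3))*37 = (37 + 1/(-9))*37 = (37 - 1/9)*37 = (332/9)*37 = 12284/9 ≈ 1364.9)
V(I, U) = I - 5*U
l/V(u, 56) = 12284/(9*(3 - 5*56)) = 12284/(9*(3 - 280)) = (12284/9)/(-277) = (12284/9)*(-1/277) = -12284/2493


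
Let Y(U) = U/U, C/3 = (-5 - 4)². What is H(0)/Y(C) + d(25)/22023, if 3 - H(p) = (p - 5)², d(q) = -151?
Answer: -484657/22023 ≈ -22.007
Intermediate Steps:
H(p) = 3 - (-5 + p)² (H(p) = 3 - (p - 5)² = 3 - (-5 + p)²)
C = 243 (C = 3*(-5 - 4)² = 3*(-9)² = 3*81 = 243)
Y(U) = 1
H(0)/Y(C) + d(25)/22023 = (3 - (-5 + 0)²)/1 - 151/22023 = (3 - 1*(-5)²)*1 - 151*1/22023 = (3 - 1*25)*1 - 151/22023 = (3 - 25)*1 - 151/22023 = -22*1 - 151/22023 = -22 - 151/22023 = -484657/22023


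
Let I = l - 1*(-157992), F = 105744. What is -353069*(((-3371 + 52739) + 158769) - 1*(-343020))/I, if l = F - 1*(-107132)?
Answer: -194596450833/370868 ≈ -5.2471e+5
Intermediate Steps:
l = 212876 (l = 105744 - 1*(-107132) = 105744 + 107132 = 212876)
I = 370868 (I = 212876 - 1*(-157992) = 212876 + 157992 = 370868)
-353069*(((-3371 + 52739) + 158769) - 1*(-343020))/I = -(177166140441/370868 + 353069*(-3371 + 52739)/370868) = -353069/(370868/((49368 + 158769) + 343020)) = -353069/(370868/(208137 + 343020)) = -353069/(370868/551157) = -353069/(370868*(1/551157)) = -353069/370868/551157 = -353069*551157/370868 = -194596450833/370868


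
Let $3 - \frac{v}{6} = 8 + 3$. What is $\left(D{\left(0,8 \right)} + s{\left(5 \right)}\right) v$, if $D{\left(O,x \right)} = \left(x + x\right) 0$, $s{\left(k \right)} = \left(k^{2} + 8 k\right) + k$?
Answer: $-3360$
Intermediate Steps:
$s{\left(k \right)} = k^{2} + 9 k$
$D{\left(O,x \right)} = 0$ ($D{\left(O,x \right)} = 2 x 0 = 0$)
$v = -48$ ($v = 18 - 6 \left(8 + 3\right) = 18 - 66 = -48$)
$\left(D{\left(0,8 \right)} + s{\left(5 \right)}\right) v = \left(0 + 5 \left(9 + 5\right)\right) \left(-48\right) = \left(0 + 5 \cdot 14\right) \left(-48\right) = \left(0 + 70\right) \left(-48\right) = 70 \left(-48\right) = -3360$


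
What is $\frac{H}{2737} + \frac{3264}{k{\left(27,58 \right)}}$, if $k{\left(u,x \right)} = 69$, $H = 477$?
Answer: $\frac{129949}{2737} \approx 47.479$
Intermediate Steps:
$\frac{H}{2737} + \frac{3264}{k{\left(27,58 \right)}} = \frac{477}{2737} + \frac{3264}{69} = 477 \cdot \frac{1}{2737} + 3264 \cdot \frac{1}{69} = \frac{477}{2737} + \frac{1088}{23} = \frac{129949}{2737}$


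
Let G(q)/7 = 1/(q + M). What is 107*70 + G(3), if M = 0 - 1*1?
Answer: 14987/2 ≈ 7493.5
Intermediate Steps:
M = -1 (M = 0 - 1 = -1)
G(q) = 7/(-1 + q) (G(q) = 7/(q - 1) = 7/(-1 + q))
107*70 + G(3) = 107*70 + 7/(-1 + 3) = 7490 + 7/2 = 14987/2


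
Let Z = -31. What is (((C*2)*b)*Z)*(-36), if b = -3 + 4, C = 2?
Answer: 4464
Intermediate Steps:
b = 1
(((C*2)*b)*Z)*(-36) = (((2*2)*1)*(-31))*(-36) = ((4*1)*(-31))*(-36) = (4*(-31))*(-36) = -124*(-36) = 4464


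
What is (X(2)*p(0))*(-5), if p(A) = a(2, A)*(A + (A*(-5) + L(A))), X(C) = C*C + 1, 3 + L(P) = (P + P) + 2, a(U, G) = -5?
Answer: -125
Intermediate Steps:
L(P) = -1 + 2*P (L(P) = -3 + ((P + P) + 2) = -3 + (2*P + 2) = -3 + (2 + 2*P) = -1 + 2*P)
X(C) = 1 + C**2 (X(C) = C**2 + 1 = 1 + C**2)
p(A) = 5 + 10*A (p(A) = -5*(A + (A*(-5) + (-1 + 2*A))) = -5*(A + (-5*A + (-1 + 2*A))) = -5*(A + (-1 - 3*A)) = -5*(-1 - 2*A) = 5 + 10*A)
(X(2)*p(0))*(-5) = ((1 + 2**2)*(5 + 10*0))*(-5) = ((1 + 4)*(5 + 0))*(-5) = (5*5)*(-5) = 25*(-5) = -125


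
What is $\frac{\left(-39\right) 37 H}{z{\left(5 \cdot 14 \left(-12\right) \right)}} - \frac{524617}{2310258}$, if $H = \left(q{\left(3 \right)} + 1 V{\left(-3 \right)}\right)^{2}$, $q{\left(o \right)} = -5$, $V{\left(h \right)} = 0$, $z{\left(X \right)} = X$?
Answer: $\frac{2763395969}{64687224} \approx 42.719$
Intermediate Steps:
$H = 25$ ($H = \left(-5 + 1 \cdot 0\right)^{2} = \left(-5 + 0\right)^{2} = \left(-5\right)^{2} = 25$)
$\frac{\left(-39\right) 37 H}{z{\left(5 \cdot 14 \left(-12\right) \right)}} - \frac{524617}{2310258} = \frac{\left(-39\right) 37 \cdot 25}{5 \cdot 14 \left(-12\right)} - \frac{524617}{2310258} = \frac{\left(-1443\right) 25}{70 \left(-12\right)} - \frac{524617}{2310258} = - \frac{36075}{-840} - \frac{524617}{2310258} = \left(-36075\right) \left(- \frac{1}{840}\right) - \frac{524617}{2310258} = \frac{2405}{56} - \frac{524617}{2310258} = \frac{2763395969}{64687224}$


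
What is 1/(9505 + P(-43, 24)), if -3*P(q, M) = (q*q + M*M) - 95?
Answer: 3/26185 ≈ 0.00011457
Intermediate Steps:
P(q, M) = 95/3 - M**2/3 - q**2/3 (P(q, M) = -((q*q + M*M) - 95)/3 = -((q**2 + M**2) - 95)/3 = -((M**2 + q**2) - 95)/3 = -(-95 + M**2 + q**2)/3 = 95/3 - M**2/3 - q**2/3)
1/(9505 + P(-43, 24)) = 1/(9505 + (95/3 - 1/3*24**2 - 1/3*(-43)**2)) = 1/(9505 + (95/3 - 1/3*576 - 1/3*1849)) = 1/(9505 + (95/3 - 192 - 1849/3)) = 1/(9505 - 2330/3) = 1/(26185/3) = 3/26185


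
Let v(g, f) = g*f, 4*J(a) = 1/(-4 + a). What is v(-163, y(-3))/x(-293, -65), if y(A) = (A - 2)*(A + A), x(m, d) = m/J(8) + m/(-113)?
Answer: 552570/529451 ≈ 1.0437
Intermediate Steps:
J(a) = 1/(4*(-4 + a))
x(m, d) = 1807*m/113 (x(m, d) = m/((1/(4*(-4 + 8)))) + m/(-113) = m/(((1/4)/4)) + m*(-1/113) = m/(((1/4)*(1/4))) - m/113 = m/(1/16) - m/113 = m*16 - m/113 = 16*m - m/113 = 1807*m/113)
y(A) = 2*A*(-2 + A) (y(A) = (-2 + A)*(2*A) = 2*A*(-2 + A))
v(g, f) = f*g
v(-163, y(-3))/x(-293, -65) = ((2*(-3)*(-2 - 3))*(-163))/(((1807/113)*(-293))) = ((2*(-3)*(-5))*(-163))/(-529451/113) = (30*(-163))*(-113/529451) = -4890*(-113/529451) = 552570/529451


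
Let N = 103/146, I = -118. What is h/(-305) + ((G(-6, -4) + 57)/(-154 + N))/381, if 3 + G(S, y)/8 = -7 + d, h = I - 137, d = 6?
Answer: 434662561/520156821 ≈ 0.83564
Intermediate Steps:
N = 103/146 (N = 103*(1/146) = 103/146 ≈ 0.70548)
h = -255 (h = -118 - 137 = -255)
G(S, y) = -32 (G(S, y) = -24 + 8*(-7 + 6) = -24 + 8*(-1) = -24 - 8 = -32)
h/(-305) + ((G(-6, -4) + 57)/(-154 + N))/381 = -255/(-305) + ((-32 + 57)/(-154 + 103/146))/381 = -255*(-1/305) + (25/(-22381/146))*(1/381) = 51/61 + (25*(-146/22381))*(1/381) = 51/61 - 3650/22381*1/381 = 51/61 - 3650/8527161 = 434662561/520156821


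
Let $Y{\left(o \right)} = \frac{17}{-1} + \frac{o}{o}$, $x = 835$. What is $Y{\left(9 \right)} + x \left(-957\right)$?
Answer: $-799111$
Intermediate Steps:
$Y{\left(o \right)} = -16$ ($Y{\left(o \right)} = 17 \left(-1\right) + 1 = -17 + 1 = -16$)
$Y{\left(9 \right)} + x \left(-957\right) = -16 + 835 \left(-957\right) = -16 - 799095 = -799111$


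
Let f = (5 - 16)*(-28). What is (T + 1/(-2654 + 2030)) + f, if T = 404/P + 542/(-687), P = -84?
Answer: 302482189/1000272 ≈ 302.40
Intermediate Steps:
T = -26923/4809 (T = 404/(-84) + 542/(-687) = 404*(-1/84) + 542*(-1/687) = -101/21 - 542/687 = -26923/4809 ≈ -5.5985)
f = 308 (f = -11*(-28) = 308)
(T + 1/(-2654 + 2030)) + f = (-26923/4809 + 1/(-2654 + 2030)) + 308 = (-26923/4809 + 1/(-624)) + 308 = (-26923/4809 - 1/624) + 308 = -5601587/1000272 + 308 = 302482189/1000272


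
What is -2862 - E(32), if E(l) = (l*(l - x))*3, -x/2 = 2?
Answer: -6318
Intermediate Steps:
x = -4 (x = -2*2 = -4)
E(l) = 3*l*(4 + l) (E(l) = (l*(l - 1*(-4)))*3 = (l*(l + 4))*3 = (l*(4 + l))*3 = 3*l*(4 + l))
-2862 - E(32) = -2862 - 3*32*(4 + 32) = -2862 - 3*32*36 = -2862 - 1*3456 = -2862 - 3456 = -6318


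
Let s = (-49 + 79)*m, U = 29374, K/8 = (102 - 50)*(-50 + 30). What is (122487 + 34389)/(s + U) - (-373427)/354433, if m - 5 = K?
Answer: 6645072286/19500549227 ≈ 0.34076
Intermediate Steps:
K = -8320 (K = 8*((102 - 50)*(-50 + 30)) = 8*(52*(-20)) = 8*(-1040) = -8320)
m = -8315 (m = 5 - 8320 = -8315)
s = -249450 (s = (-49 + 79)*(-8315) = 30*(-8315) = -249450)
(122487 + 34389)/(s + U) - (-373427)/354433 = (122487 + 34389)/(-249450 + 29374) - (-373427)/354433 = 156876/(-220076) - (-373427)/354433 = 156876*(-1/220076) - 1*(-373427/354433) = -39219/55019 + 373427/354433 = 6645072286/19500549227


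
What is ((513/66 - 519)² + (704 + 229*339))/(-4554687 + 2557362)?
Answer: -164409149/966705300 ≈ -0.17007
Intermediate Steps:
((513/66 - 519)² + (704 + 229*339))/(-4554687 + 2557362) = ((513*(1/66) - 519)² + (704 + 77631))/(-1997325) = ((171/22 - 519)² + 78335)*(-1/1997325) = ((-11247/22)² + 78335)*(-1/1997325) = (126495009/484 + 78335)*(-1/1997325) = (164409149/484)*(-1/1997325) = -164409149/966705300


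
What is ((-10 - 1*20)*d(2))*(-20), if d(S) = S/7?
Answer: 1200/7 ≈ 171.43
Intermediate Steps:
d(S) = S/7 (d(S) = S*(⅐) = S/7)
((-10 - 1*20)*d(2))*(-20) = ((-10 - 1*20)*((⅐)*2))*(-20) = ((-10 - 20)*(2/7))*(-20) = -30*2/7*(-20) = -60/7*(-20) = 1200/7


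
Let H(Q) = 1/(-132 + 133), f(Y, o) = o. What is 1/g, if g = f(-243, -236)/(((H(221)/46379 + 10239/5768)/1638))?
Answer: -474880349/103412379784896 ≈ -4.5921e-6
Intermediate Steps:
H(Q) = 1 (H(Q) = 1/1 = 1)
g = -103412379784896/474880349 (g = -236*1638/(1/46379 + 10239/5768) = -236/((474880349/267514072)*(1/1638)) = -236/474880349/438188049936 = -236*438188049936/474880349 = -103412379784896/474880349 ≈ -2.1777e+5)
1/g = 1/(-103412379784896/474880349) = -474880349/103412379784896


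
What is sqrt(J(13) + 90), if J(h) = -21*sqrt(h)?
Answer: sqrt(90 - 21*sqrt(13)) ≈ 3.7793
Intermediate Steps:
sqrt(J(13) + 90) = sqrt(-21*sqrt(13) + 90) = sqrt(90 - 21*sqrt(13))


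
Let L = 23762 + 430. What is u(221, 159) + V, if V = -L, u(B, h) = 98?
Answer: -24094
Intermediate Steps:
L = 24192
V = -24192 (V = -1*24192 = -24192)
u(221, 159) + V = 98 - 24192 = -24094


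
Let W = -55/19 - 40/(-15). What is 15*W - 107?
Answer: -2098/19 ≈ -110.42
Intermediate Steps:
W = -13/57 (W = -55*1/19 - 40*(-1/15) = -55/19 + 8/3 = -13/57 ≈ -0.22807)
15*W - 107 = 15*(-13/57) - 107 = -65/19 - 107 = -2098/19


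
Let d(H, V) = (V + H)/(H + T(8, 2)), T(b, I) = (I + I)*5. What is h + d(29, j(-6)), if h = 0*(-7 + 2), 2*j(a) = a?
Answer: 26/49 ≈ 0.53061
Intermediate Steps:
j(a) = a/2
T(b, I) = 10*I (T(b, I) = (2*I)*5 = 10*I)
h = 0 (h = 0*(-5) = 0)
d(H, V) = (H + V)/(20 + H) (d(H, V) = (V + H)/(H + 10*2) = (H + V)/(H + 20) = (H + V)/(20 + H))
h + d(29, j(-6)) = 0 + (29 + (1/2)*(-6))/(20 + 29) = 0 + (29 - 3)/49 = 0 + (1/49)*26 = 0 + 26/49 = 26/49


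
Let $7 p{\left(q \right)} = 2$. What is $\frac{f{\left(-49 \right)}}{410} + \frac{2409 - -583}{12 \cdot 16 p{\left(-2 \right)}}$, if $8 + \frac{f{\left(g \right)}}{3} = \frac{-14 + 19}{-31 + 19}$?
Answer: $\frac{134021}{2460} \approx 54.48$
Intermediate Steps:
$p{\left(q \right)} = \frac{2}{7}$ ($p{\left(q \right)} = \frac{1}{7} \cdot 2 = \frac{2}{7}$)
$f{\left(g \right)} = - \frac{101}{4}$ ($f{\left(g \right)} = -24 + 3 \frac{-14 + 19}{-31 + 19} = -24 + 3 \frac{5}{-12} = -24 + 3 \cdot 5 \left(- \frac{1}{12}\right) = -24 + 3 \left(- \frac{5}{12}\right) = -24 - \frac{5}{4} = - \frac{101}{4}$)
$\frac{f{\left(-49 \right)}}{410} + \frac{2409 - -583}{12 \cdot 16 p{\left(-2 \right)}} = - \frac{101}{4 \cdot 410} + \frac{2409 - -583}{12 \cdot 16 \cdot \frac{2}{7}} = \left(- \frac{101}{4}\right) \frac{1}{410} + \frac{2409 + 583}{192 \cdot \frac{2}{7}} = - \frac{101}{1640} + \frac{2992}{\frac{384}{7}} = - \frac{101}{1640} + 2992 \cdot \frac{7}{384} = - \frac{101}{1640} + \frac{1309}{24} = \frac{134021}{2460}$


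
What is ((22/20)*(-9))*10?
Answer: -99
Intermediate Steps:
((22/20)*(-9))*10 = ((22*(1/20))*(-9))*10 = ((11/10)*(-9))*10 = -99/10*10 = -99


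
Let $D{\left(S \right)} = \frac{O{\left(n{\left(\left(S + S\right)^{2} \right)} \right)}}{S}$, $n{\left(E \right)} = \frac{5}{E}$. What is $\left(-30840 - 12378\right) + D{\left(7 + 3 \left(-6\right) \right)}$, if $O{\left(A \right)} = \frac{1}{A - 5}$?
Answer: $- \frac{104371426}{2415} \approx -43218.0$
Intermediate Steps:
$O{\left(A \right)} = \frac{1}{-5 + A}$
$D{\left(S \right)} = \frac{1}{S \left(-5 + \frac{5}{4 S^{2}}\right)}$ ($D{\left(S \right)} = \frac{1}{\left(-5 + \frac{5}{\left(S + S\right)^{2}}\right) S} = \frac{1}{\left(-5 + \frac{5}{\left(2 S\right)^{2}}\right) S} = \frac{1}{\left(-5 + \frac{5}{4 S^{2}}\right) S} = \frac{1}{S \left(-5 + \frac{5}{4 S^{2}}\right)}$)
$\left(-30840 - 12378\right) + D{\left(7 + 3 \left(-6\right) \right)} = \left(-30840 - 12378\right) - \frac{4 \left(7 + 3 \left(-6\right)\right)}{-5 + 20 \left(7 + 3 \left(-6\right)\right)^{2}} = -43218 - \frac{4 \left(7 - 18\right)}{-5 + 20 \left(7 - 18\right)^{2}} = -43218 - - \frac{44}{-5 + 20 \left(-11\right)^{2}} = -43218 - - \frac{44}{-5 + 20 \cdot 121} = -43218 - - \frac{44}{-5 + 2420} = -43218 - - \frac{44}{2415} = -43218 - \left(-44\right) \frac{1}{2415} = -43218 + \frac{44}{2415} = - \frac{104371426}{2415}$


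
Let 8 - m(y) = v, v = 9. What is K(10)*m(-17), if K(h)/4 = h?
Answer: -40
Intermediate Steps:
K(h) = 4*h
m(y) = -1 (m(y) = 8 - 1*9 = 8 - 9 = -1)
K(10)*m(-17) = (4*10)*(-1) = 40*(-1) = -40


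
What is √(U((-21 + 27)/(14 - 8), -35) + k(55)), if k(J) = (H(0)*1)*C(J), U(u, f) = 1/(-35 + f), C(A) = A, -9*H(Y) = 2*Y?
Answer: I*√70/70 ≈ 0.11952*I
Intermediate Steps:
H(Y) = -2*Y/9
k(J) = 0 (k(J) = (-2/9*0*1)*J = (0*1)*J = 0*J = 0)
√(U((-21 + 27)/(14 - 8), -35) + k(55)) = √(1/(-35 - 35) + 0) = √(1/(-70) + 0) = √(-1/70 + 0) = √(-1/70) = I*√70/70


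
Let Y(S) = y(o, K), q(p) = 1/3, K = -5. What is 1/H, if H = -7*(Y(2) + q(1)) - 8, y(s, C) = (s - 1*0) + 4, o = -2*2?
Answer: -3/31 ≈ -0.096774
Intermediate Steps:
o = -4
y(s, C) = 4 + s (y(s, C) = (s + 0) + 4 = s + 4 = 4 + s)
q(p) = 1/3
Y(S) = 0 (Y(S) = 4 - 4 = 0)
H = -31/3 (H = -7*(0 + 1/3) - 8 = -7*1/3 - 8 = -7/3 - 8 = -31/3 ≈ -10.333)
1/H = 1/(-31/3) = -3/31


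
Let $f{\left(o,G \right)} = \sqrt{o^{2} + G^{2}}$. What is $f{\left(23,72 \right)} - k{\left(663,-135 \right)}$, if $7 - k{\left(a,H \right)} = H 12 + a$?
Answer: $-964 + \sqrt{5713} \approx -888.42$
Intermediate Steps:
$k{\left(a,H \right)} = 7 - a - 12 H$ ($k{\left(a,H \right)} = 7 - \left(H 12 + a\right) = 7 - \left(12 H + a\right) = 7 - \left(a + 12 H\right) = 7 - a - 12 H$)
$f{\left(o,G \right)} = \sqrt{G^{2} + o^{2}}$
$f{\left(23,72 \right)} - k{\left(663,-135 \right)} = \sqrt{72^{2} + 23^{2}} - \left(7 - 663 - -1620\right) = \sqrt{5184 + 529} - \left(7 - 663 + 1620\right) = \sqrt{5713} - 964 = -964 + \sqrt{5713}$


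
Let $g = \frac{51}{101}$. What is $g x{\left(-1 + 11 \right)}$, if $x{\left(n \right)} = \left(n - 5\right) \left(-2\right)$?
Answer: $- \frac{510}{101} \approx -5.0495$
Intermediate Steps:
$x{\left(n \right)} = 10 - 2 n$ ($x{\left(n \right)} = \left(-5 + n\right) \left(-2\right) = 10 - 2 n$)
$g = \frac{51}{101}$ ($g = 51 \cdot \frac{1}{101} = \frac{51}{101} \approx 0.50495$)
$g x{\left(-1 + 11 \right)} = \frac{51 \left(10 - 2 \left(-1 + 11\right)\right)}{101} = \frac{51 \left(10 - 20\right)}{101} = \frac{51}{101} \left(-10\right) = - \frac{510}{101}$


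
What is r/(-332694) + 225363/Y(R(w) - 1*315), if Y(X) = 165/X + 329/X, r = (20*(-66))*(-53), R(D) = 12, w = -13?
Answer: -3786340115101/27391806 ≈ -1.3823e+5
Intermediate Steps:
r = 69960 (r = -1320*(-53) = 69960)
Y(X) = 494/X
r/(-332694) + 225363/Y(R(w) - 1*315) = 69960/(-332694) + 225363/((494/(12 - 1*315))) = 69960*(-1/332694) + 225363/((494/(12 - 315))) = -11660/55449 + 225363/((494/(-303))) = -11660/55449 + 225363/((494*(-1/303))) = -11660/55449 + 225363/(-494/303) = -11660/55449 + 225363*(-303/494) = -11660/55449 - 68284989/494 = -3786340115101/27391806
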